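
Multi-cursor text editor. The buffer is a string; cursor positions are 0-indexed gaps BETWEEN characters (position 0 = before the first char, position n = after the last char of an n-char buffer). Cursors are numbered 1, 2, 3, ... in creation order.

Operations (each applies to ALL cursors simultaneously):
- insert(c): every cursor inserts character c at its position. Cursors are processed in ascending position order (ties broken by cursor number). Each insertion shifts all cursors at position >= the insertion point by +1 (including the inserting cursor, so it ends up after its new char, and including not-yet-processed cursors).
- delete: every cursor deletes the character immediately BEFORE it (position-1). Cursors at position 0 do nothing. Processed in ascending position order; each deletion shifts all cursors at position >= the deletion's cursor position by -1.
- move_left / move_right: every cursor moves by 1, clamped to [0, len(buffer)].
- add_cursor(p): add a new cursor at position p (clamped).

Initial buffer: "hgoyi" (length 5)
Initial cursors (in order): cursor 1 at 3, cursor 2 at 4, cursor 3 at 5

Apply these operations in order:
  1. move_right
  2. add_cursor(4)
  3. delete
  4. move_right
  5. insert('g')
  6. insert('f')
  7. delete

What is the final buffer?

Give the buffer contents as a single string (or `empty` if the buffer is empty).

After op 1 (move_right): buffer="hgoyi" (len 5), cursors c1@4 c2@5 c3@5, authorship .....
After op 2 (add_cursor(4)): buffer="hgoyi" (len 5), cursors c1@4 c4@4 c2@5 c3@5, authorship .....
After op 3 (delete): buffer="h" (len 1), cursors c1@1 c2@1 c3@1 c4@1, authorship .
After op 4 (move_right): buffer="h" (len 1), cursors c1@1 c2@1 c3@1 c4@1, authorship .
After op 5 (insert('g')): buffer="hgggg" (len 5), cursors c1@5 c2@5 c3@5 c4@5, authorship .1234
After op 6 (insert('f')): buffer="hggggffff" (len 9), cursors c1@9 c2@9 c3@9 c4@9, authorship .12341234
After op 7 (delete): buffer="hgggg" (len 5), cursors c1@5 c2@5 c3@5 c4@5, authorship .1234

Answer: hgggg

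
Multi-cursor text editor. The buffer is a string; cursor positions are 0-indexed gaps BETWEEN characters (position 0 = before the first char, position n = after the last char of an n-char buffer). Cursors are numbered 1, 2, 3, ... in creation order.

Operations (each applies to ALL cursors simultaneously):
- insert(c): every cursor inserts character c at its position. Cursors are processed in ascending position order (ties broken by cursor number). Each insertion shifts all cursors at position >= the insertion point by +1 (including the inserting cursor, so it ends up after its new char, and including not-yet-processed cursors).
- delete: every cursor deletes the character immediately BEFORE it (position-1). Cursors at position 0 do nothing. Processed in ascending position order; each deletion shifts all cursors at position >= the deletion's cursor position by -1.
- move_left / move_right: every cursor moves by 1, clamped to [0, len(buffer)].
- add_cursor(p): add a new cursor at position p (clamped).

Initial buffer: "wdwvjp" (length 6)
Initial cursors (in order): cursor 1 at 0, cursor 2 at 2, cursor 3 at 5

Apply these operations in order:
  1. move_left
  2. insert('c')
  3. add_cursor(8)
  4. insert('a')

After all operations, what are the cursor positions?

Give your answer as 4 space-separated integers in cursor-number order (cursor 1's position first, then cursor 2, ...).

After op 1 (move_left): buffer="wdwvjp" (len 6), cursors c1@0 c2@1 c3@4, authorship ......
After op 2 (insert('c')): buffer="cwcdwvcjp" (len 9), cursors c1@1 c2@3 c3@7, authorship 1.2...3..
After op 3 (add_cursor(8)): buffer="cwcdwvcjp" (len 9), cursors c1@1 c2@3 c3@7 c4@8, authorship 1.2...3..
After op 4 (insert('a')): buffer="cawcadwvcajap" (len 13), cursors c1@2 c2@5 c3@10 c4@12, authorship 11.22...33.4.

Answer: 2 5 10 12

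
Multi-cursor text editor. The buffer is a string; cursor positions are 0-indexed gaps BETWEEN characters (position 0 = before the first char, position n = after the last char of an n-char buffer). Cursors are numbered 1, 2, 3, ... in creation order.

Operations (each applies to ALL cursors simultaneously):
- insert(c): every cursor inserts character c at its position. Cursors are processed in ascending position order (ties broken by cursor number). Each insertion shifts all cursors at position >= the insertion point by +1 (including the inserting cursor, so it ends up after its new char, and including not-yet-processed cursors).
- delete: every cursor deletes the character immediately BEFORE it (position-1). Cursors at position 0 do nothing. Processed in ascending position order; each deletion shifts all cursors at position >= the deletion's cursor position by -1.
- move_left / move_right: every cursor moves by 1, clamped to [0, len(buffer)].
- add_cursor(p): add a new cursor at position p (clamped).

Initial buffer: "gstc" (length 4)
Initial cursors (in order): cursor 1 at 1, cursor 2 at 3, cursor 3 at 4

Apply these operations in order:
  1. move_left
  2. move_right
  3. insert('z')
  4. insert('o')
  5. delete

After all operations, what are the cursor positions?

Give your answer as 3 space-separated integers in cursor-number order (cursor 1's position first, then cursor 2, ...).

After op 1 (move_left): buffer="gstc" (len 4), cursors c1@0 c2@2 c3@3, authorship ....
After op 2 (move_right): buffer="gstc" (len 4), cursors c1@1 c2@3 c3@4, authorship ....
After op 3 (insert('z')): buffer="gzstzcz" (len 7), cursors c1@2 c2@5 c3@7, authorship .1..2.3
After op 4 (insert('o')): buffer="gzostzoczo" (len 10), cursors c1@3 c2@7 c3@10, authorship .11..22.33
After op 5 (delete): buffer="gzstzcz" (len 7), cursors c1@2 c2@5 c3@7, authorship .1..2.3

Answer: 2 5 7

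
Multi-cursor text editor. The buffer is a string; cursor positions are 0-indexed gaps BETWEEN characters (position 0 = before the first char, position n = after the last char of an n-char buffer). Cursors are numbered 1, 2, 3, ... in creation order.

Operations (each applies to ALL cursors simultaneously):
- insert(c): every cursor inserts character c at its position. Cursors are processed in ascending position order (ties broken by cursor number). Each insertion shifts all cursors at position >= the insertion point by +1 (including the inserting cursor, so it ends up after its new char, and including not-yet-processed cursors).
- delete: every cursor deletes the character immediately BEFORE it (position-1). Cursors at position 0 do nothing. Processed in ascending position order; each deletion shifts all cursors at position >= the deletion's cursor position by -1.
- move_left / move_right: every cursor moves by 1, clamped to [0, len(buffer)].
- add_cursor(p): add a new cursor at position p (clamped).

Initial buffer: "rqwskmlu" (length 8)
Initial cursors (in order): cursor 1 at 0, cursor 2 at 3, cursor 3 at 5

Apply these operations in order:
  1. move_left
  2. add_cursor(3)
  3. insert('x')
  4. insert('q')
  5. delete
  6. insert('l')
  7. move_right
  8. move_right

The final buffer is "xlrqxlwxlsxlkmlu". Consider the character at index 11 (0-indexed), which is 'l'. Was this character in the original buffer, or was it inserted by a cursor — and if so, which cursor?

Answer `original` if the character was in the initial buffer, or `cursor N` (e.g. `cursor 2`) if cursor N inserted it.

After op 1 (move_left): buffer="rqwskmlu" (len 8), cursors c1@0 c2@2 c3@4, authorship ........
After op 2 (add_cursor(3)): buffer="rqwskmlu" (len 8), cursors c1@0 c2@2 c4@3 c3@4, authorship ........
After op 3 (insert('x')): buffer="xrqxwxsxkmlu" (len 12), cursors c1@1 c2@4 c4@6 c3@8, authorship 1..2.4.3....
After op 4 (insert('q')): buffer="xqrqxqwxqsxqkmlu" (len 16), cursors c1@2 c2@6 c4@9 c3@12, authorship 11..22.44.33....
After op 5 (delete): buffer="xrqxwxsxkmlu" (len 12), cursors c1@1 c2@4 c4@6 c3@8, authorship 1..2.4.3....
After op 6 (insert('l')): buffer="xlrqxlwxlsxlkmlu" (len 16), cursors c1@2 c2@6 c4@9 c3@12, authorship 11..22.44.33....
After op 7 (move_right): buffer="xlrqxlwxlsxlkmlu" (len 16), cursors c1@3 c2@7 c4@10 c3@13, authorship 11..22.44.33....
After op 8 (move_right): buffer="xlrqxlwxlsxlkmlu" (len 16), cursors c1@4 c2@8 c4@11 c3@14, authorship 11..22.44.33....
Authorship (.=original, N=cursor N): 1 1 . . 2 2 . 4 4 . 3 3 . . . .
Index 11: author = 3

Answer: cursor 3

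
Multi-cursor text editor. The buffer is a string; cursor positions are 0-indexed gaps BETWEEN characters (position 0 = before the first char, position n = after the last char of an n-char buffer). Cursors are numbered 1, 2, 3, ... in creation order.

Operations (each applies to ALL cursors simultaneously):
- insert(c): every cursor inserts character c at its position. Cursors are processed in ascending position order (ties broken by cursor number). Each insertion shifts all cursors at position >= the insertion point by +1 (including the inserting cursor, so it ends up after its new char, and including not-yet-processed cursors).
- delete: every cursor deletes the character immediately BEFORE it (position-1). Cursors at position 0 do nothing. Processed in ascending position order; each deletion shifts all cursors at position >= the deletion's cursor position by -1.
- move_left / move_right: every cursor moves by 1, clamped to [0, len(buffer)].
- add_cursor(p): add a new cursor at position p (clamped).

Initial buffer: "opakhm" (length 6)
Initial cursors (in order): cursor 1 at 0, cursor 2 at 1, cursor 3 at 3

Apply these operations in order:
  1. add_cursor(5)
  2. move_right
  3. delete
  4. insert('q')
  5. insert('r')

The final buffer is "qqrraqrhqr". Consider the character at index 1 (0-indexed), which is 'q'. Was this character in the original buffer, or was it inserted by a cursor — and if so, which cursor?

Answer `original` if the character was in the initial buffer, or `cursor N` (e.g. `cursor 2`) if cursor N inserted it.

Answer: cursor 2

Derivation:
After op 1 (add_cursor(5)): buffer="opakhm" (len 6), cursors c1@0 c2@1 c3@3 c4@5, authorship ......
After op 2 (move_right): buffer="opakhm" (len 6), cursors c1@1 c2@2 c3@4 c4@6, authorship ......
After op 3 (delete): buffer="ah" (len 2), cursors c1@0 c2@0 c3@1 c4@2, authorship ..
After op 4 (insert('q')): buffer="qqaqhq" (len 6), cursors c1@2 c2@2 c3@4 c4@6, authorship 12.3.4
After op 5 (insert('r')): buffer="qqrraqrhqr" (len 10), cursors c1@4 c2@4 c3@7 c4@10, authorship 1212.33.44
Authorship (.=original, N=cursor N): 1 2 1 2 . 3 3 . 4 4
Index 1: author = 2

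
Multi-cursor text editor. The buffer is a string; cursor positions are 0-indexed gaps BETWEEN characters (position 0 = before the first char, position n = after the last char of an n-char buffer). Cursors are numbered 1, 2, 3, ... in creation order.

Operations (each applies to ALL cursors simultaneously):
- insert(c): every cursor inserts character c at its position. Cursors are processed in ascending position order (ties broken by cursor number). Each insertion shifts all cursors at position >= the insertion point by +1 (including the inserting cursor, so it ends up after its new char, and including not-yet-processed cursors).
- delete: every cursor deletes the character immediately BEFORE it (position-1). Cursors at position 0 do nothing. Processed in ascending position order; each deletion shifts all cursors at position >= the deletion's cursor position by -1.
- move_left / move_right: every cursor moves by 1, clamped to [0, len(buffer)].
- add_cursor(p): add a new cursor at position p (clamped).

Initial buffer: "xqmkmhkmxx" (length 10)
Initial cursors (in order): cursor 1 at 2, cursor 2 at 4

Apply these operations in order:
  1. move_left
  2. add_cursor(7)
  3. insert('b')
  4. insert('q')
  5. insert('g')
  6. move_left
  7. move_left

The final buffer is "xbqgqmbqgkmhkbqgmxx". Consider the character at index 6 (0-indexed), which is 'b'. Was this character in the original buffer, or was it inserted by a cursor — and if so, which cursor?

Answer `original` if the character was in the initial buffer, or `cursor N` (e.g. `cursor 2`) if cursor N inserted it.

After op 1 (move_left): buffer="xqmkmhkmxx" (len 10), cursors c1@1 c2@3, authorship ..........
After op 2 (add_cursor(7)): buffer="xqmkmhkmxx" (len 10), cursors c1@1 c2@3 c3@7, authorship ..........
After op 3 (insert('b')): buffer="xbqmbkmhkbmxx" (len 13), cursors c1@2 c2@5 c3@10, authorship .1..2....3...
After op 4 (insert('q')): buffer="xbqqmbqkmhkbqmxx" (len 16), cursors c1@3 c2@7 c3@13, authorship .11..22....33...
After op 5 (insert('g')): buffer="xbqgqmbqgkmhkbqgmxx" (len 19), cursors c1@4 c2@9 c3@16, authorship .111..222....333...
After op 6 (move_left): buffer="xbqgqmbqgkmhkbqgmxx" (len 19), cursors c1@3 c2@8 c3@15, authorship .111..222....333...
After op 7 (move_left): buffer="xbqgqmbqgkmhkbqgmxx" (len 19), cursors c1@2 c2@7 c3@14, authorship .111..222....333...
Authorship (.=original, N=cursor N): . 1 1 1 . . 2 2 2 . . . . 3 3 3 . . .
Index 6: author = 2

Answer: cursor 2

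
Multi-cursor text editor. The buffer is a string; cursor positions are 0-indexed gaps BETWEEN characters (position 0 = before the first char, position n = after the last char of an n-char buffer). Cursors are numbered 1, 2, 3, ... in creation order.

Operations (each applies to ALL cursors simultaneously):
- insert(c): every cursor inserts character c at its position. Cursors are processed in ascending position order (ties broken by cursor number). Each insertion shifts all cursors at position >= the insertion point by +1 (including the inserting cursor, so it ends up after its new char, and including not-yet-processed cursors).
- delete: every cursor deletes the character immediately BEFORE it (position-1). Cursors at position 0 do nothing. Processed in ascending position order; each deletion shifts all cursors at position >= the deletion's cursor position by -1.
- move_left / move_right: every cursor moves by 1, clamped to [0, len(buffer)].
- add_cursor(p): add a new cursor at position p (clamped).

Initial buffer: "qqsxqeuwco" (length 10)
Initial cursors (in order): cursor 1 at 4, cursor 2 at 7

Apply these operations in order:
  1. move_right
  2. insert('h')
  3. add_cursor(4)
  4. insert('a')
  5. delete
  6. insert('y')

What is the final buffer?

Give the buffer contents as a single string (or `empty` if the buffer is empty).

Answer: qqsxyqhyeuwhyco

Derivation:
After op 1 (move_right): buffer="qqsxqeuwco" (len 10), cursors c1@5 c2@8, authorship ..........
After op 2 (insert('h')): buffer="qqsxqheuwhco" (len 12), cursors c1@6 c2@10, authorship .....1...2..
After op 3 (add_cursor(4)): buffer="qqsxqheuwhco" (len 12), cursors c3@4 c1@6 c2@10, authorship .....1...2..
After op 4 (insert('a')): buffer="qqsxaqhaeuwhaco" (len 15), cursors c3@5 c1@8 c2@13, authorship ....3.11...22..
After op 5 (delete): buffer="qqsxqheuwhco" (len 12), cursors c3@4 c1@6 c2@10, authorship .....1...2..
After op 6 (insert('y')): buffer="qqsxyqhyeuwhyco" (len 15), cursors c3@5 c1@8 c2@13, authorship ....3.11...22..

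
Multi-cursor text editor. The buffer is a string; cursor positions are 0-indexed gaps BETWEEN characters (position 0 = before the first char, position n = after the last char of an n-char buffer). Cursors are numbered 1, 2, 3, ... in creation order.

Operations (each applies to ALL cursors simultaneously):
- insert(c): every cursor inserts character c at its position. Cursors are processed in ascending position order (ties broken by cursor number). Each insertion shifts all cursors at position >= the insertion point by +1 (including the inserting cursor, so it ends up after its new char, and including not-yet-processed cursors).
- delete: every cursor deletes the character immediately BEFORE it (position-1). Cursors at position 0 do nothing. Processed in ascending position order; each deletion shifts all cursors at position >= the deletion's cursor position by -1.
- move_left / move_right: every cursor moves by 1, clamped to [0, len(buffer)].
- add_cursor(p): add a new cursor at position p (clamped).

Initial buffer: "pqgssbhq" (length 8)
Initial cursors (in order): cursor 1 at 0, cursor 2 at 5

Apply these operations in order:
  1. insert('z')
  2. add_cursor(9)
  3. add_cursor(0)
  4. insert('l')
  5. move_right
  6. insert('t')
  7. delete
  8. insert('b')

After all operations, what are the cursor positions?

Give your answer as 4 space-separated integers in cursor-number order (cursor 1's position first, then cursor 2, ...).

After op 1 (insert('z')): buffer="zpqgsszbhq" (len 10), cursors c1@1 c2@7, authorship 1.....2...
After op 2 (add_cursor(9)): buffer="zpqgsszbhq" (len 10), cursors c1@1 c2@7 c3@9, authorship 1.....2...
After op 3 (add_cursor(0)): buffer="zpqgsszbhq" (len 10), cursors c4@0 c1@1 c2@7 c3@9, authorship 1.....2...
After op 4 (insert('l')): buffer="lzlpqgsszlbhlq" (len 14), cursors c4@1 c1@3 c2@10 c3@13, authorship 411.....22..3.
After op 5 (move_right): buffer="lzlpqgsszlbhlq" (len 14), cursors c4@2 c1@4 c2@11 c3@14, authorship 411.....22..3.
After op 6 (insert('t')): buffer="lztlptqgsszlbthlqt" (len 18), cursors c4@3 c1@6 c2@14 c3@18, authorship 4141.1....22.2.3.3
After op 7 (delete): buffer="lzlpqgsszlbhlq" (len 14), cursors c4@2 c1@4 c2@11 c3@14, authorship 411.....22..3.
After op 8 (insert('b')): buffer="lzblpbqgsszlbbhlqb" (len 18), cursors c4@3 c1@6 c2@14 c3@18, authorship 4141.1....22.2.3.3

Answer: 6 14 18 3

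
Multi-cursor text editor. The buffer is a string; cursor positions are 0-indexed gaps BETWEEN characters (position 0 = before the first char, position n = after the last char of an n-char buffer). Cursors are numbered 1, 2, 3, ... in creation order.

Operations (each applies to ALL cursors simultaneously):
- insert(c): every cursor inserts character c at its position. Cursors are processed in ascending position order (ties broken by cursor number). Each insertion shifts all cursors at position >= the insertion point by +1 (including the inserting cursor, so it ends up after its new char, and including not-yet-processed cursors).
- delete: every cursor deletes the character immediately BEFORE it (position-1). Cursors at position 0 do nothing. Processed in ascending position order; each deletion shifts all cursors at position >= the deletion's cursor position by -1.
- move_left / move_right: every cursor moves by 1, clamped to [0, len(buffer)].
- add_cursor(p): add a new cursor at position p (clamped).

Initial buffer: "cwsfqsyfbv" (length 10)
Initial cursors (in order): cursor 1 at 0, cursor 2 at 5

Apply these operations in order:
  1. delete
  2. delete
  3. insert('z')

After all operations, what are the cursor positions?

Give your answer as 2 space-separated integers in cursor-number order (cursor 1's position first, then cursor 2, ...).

Answer: 1 5

Derivation:
After op 1 (delete): buffer="cwsfsyfbv" (len 9), cursors c1@0 c2@4, authorship .........
After op 2 (delete): buffer="cwssyfbv" (len 8), cursors c1@0 c2@3, authorship ........
After op 3 (insert('z')): buffer="zcwszsyfbv" (len 10), cursors c1@1 c2@5, authorship 1...2.....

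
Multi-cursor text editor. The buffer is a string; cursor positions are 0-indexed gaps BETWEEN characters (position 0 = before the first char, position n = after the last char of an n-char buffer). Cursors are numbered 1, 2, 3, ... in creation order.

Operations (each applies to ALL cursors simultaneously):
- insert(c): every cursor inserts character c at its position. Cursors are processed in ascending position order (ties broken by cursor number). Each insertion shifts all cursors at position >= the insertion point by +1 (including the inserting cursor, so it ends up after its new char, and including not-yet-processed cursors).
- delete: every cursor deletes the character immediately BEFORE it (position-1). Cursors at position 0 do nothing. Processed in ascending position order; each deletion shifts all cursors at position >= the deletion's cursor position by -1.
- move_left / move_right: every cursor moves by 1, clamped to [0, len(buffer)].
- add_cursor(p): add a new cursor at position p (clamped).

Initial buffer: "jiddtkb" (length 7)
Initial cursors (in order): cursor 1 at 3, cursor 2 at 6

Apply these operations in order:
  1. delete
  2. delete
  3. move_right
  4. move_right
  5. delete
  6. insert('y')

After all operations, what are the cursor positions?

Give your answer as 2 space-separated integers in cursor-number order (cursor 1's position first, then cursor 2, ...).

After op 1 (delete): buffer="jidtb" (len 5), cursors c1@2 c2@4, authorship .....
After op 2 (delete): buffer="jdb" (len 3), cursors c1@1 c2@2, authorship ...
After op 3 (move_right): buffer="jdb" (len 3), cursors c1@2 c2@3, authorship ...
After op 4 (move_right): buffer="jdb" (len 3), cursors c1@3 c2@3, authorship ...
After op 5 (delete): buffer="j" (len 1), cursors c1@1 c2@1, authorship .
After op 6 (insert('y')): buffer="jyy" (len 3), cursors c1@3 c2@3, authorship .12

Answer: 3 3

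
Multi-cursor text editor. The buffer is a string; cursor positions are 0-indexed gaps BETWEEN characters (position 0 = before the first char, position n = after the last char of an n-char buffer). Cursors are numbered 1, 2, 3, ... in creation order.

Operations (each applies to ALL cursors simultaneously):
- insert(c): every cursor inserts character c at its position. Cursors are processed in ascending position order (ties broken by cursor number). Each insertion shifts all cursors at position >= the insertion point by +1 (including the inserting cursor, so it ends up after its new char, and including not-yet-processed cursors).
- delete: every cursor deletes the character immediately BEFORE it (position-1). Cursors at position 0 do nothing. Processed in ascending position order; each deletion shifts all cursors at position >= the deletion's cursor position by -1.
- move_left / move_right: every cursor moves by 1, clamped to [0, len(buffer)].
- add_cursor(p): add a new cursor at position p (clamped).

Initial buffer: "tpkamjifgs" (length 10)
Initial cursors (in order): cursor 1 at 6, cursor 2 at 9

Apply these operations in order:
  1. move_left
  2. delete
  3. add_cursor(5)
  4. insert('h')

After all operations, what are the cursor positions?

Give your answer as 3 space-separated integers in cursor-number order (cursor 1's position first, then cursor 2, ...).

Answer: 5 9 7

Derivation:
After op 1 (move_left): buffer="tpkamjifgs" (len 10), cursors c1@5 c2@8, authorship ..........
After op 2 (delete): buffer="tpkajigs" (len 8), cursors c1@4 c2@6, authorship ........
After op 3 (add_cursor(5)): buffer="tpkajigs" (len 8), cursors c1@4 c3@5 c2@6, authorship ........
After op 4 (insert('h')): buffer="tpkahjhihgs" (len 11), cursors c1@5 c3@7 c2@9, authorship ....1.3.2..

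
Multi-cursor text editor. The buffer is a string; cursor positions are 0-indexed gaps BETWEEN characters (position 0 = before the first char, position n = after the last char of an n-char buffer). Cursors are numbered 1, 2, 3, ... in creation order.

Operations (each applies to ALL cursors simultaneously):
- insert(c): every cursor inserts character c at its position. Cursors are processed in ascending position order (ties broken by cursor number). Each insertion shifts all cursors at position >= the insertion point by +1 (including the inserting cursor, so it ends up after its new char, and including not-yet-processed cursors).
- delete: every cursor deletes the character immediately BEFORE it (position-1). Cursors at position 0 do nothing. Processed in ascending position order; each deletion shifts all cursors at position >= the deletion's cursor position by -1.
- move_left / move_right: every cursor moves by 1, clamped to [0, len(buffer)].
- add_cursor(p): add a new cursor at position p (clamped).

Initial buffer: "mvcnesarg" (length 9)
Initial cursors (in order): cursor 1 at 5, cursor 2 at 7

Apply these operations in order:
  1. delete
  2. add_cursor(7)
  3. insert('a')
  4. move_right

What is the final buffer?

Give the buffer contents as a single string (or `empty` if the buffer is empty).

After op 1 (delete): buffer="mvcnsrg" (len 7), cursors c1@4 c2@5, authorship .......
After op 2 (add_cursor(7)): buffer="mvcnsrg" (len 7), cursors c1@4 c2@5 c3@7, authorship .......
After op 3 (insert('a')): buffer="mvcnasarga" (len 10), cursors c1@5 c2@7 c3@10, authorship ....1.2..3
After op 4 (move_right): buffer="mvcnasarga" (len 10), cursors c1@6 c2@8 c3@10, authorship ....1.2..3

Answer: mvcnasarga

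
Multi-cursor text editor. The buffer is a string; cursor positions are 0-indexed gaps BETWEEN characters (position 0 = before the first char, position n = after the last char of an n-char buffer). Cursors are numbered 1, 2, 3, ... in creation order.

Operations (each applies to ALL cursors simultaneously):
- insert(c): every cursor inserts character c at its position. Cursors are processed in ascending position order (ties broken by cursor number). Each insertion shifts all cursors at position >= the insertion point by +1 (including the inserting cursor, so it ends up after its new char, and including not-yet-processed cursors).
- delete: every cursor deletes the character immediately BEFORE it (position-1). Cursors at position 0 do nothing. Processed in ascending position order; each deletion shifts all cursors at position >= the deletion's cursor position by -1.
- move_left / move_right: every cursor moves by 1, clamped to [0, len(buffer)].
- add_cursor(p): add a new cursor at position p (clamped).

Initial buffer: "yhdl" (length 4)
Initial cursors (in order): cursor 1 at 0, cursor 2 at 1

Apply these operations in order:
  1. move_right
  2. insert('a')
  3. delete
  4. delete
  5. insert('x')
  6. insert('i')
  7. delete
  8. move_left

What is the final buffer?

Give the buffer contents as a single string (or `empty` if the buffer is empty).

Answer: xxdl

Derivation:
After op 1 (move_right): buffer="yhdl" (len 4), cursors c1@1 c2@2, authorship ....
After op 2 (insert('a')): buffer="yahadl" (len 6), cursors c1@2 c2@4, authorship .1.2..
After op 3 (delete): buffer="yhdl" (len 4), cursors c1@1 c2@2, authorship ....
After op 4 (delete): buffer="dl" (len 2), cursors c1@0 c2@0, authorship ..
After op 5 (insert('x')): buffer="xxdl" (len 4), cursors c1@2 c2@2, authorship 12..
After op 6 (insert('i')): buffer="xxiidl" (len 6), cursors c1@4 c2@4, authorship 1212..
After op 7 (delete): buffer="xxdl" (len 4), cursors c1@2 c2@2, authorship 12..
After op 8 (move_left): buffer="xxdl" (len 4), cursors c1@1 c2@1, authorship 12..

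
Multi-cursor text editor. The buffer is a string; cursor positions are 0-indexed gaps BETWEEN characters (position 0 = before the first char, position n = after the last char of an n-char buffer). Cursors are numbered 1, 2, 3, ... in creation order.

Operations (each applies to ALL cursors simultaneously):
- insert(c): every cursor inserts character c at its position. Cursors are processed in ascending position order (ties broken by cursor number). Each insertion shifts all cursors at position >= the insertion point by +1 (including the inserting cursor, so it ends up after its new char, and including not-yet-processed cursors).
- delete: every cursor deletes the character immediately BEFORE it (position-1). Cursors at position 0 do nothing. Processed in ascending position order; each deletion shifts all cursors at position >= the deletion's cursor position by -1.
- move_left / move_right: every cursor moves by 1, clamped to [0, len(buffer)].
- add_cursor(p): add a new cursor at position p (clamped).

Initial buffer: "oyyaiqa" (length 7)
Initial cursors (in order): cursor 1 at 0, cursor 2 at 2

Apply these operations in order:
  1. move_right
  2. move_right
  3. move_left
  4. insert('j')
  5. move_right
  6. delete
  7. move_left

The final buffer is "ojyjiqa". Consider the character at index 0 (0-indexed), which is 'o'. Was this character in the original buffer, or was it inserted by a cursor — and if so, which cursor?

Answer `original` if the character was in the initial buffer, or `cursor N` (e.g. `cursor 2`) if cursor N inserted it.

Answer: original

Derivation:
After op 1 (move_right): buffer="oyyaiqa" (len 7), cursors c1@1 c2@3, authorship .......
After op 2 (move_right): buffer="oyyaiqa" (len 7), cursors c1@2 c2@4, authorship .......
After op 3 (move_left): buffer="oyyaiqa" (len 7), cursors c1@1 c2@3, authorship .......
After op 4 (insert('j')): buffer="ojyyjaiqa" (len 9), cursors c1@2 c2@5, authorship .1..2....
After op 5 (move_right): buffer="ojyyjaiqa" (len 9), cursors c1@3 c2@6, authorship .1..2....
After op 6 (delete): buffer="ojyjiqa" (len 7), cursors c1@2 c2@4, authorship .1.2...
After op 7 (move_left): buffer="ojyjiqa" (len 7), cursors c1@1 c2@3, authorship .1.2...
Authorship (.=original, N=cursor N): . 1 . 2 . . .
Index 0: author = original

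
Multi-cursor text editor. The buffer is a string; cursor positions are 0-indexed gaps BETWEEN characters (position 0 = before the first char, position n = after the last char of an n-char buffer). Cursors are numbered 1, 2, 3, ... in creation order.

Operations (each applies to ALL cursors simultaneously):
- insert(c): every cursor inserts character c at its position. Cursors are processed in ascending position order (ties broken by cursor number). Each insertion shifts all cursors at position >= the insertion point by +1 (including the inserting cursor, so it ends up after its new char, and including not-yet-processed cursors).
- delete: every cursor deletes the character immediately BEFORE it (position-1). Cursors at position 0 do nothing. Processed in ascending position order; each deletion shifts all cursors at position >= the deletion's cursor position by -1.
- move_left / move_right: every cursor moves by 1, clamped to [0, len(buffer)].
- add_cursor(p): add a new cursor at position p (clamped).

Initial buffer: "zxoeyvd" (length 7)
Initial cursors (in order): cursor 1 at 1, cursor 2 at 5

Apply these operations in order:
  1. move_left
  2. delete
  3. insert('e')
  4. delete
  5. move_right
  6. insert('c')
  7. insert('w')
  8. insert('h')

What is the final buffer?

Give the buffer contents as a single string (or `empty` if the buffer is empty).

After op 1 (move_left): buffer="zxoeyvd" (len 7), cursors c1@0 c2@4, authorship .......
After op 2 (delete): buffer="zxoyvd" (len 6), cursors c1@0 c2@3, authorship ......
After op 3 (insert('e')): buffer="ezxoeyvd" (len 8), cursors c1@1 c2@5, authorship 1...2...
After op 4 (delete): buffer="zxoyvd" (len 6), cursors c1@0 c2@3, authorship ......
After op 5 (move_right): buffer="zxoyvd" (len 6), cursors c1@1 c2@4, authorship ......
After op 6 (insert('c')): buffer="zcxoycvd" (len 8), cursors c1@2 c2@6, authorship .1...2..
After op 7 (insert('w')): buffer="zcwxoycwvd" (len 10), cursors c1@3 c2@8, authorship .11...22..
After op 8 (insert('h')): buffer="zcwhxoycwhvd" (len 12), cursors c1@4 c2@10, authorship .111...222..

Answer: zcwhxoycwhvd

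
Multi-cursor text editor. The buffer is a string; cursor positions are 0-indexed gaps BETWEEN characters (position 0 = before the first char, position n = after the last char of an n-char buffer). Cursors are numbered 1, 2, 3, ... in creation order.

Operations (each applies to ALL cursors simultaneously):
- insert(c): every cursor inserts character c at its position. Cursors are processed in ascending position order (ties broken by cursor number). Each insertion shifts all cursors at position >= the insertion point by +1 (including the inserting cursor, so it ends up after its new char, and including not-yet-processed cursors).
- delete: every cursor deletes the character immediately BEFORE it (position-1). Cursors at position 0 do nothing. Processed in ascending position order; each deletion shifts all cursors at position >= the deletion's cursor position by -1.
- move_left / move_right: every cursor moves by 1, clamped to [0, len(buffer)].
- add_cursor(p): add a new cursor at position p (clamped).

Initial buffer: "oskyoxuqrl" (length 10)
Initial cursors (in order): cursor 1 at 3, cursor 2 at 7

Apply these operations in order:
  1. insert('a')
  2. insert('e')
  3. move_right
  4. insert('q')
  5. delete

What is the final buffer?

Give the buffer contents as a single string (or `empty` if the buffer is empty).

Answer: oskaeyoxuaeqrl

Derivation:
After op 1 (insert('a')): buffer="oskayoxuaqrl" (len 12), cursors c1@4 c2@9, authorship ...1....2...
After op 2 (insert('e')): buffer="oskaeyoxuaeqrl" (len 14), cursors c1@5 c2@11, authorship ...11....22...
After op 3 (move_right): buffer="oskaeyoxuaeqrl" (len 14), cursors c1@6 c2@12, authorship ...11....22...
After op 4 (insert('q')): buffer="oskaeyqoxuaeqqrl" (len 16), cursors c1@7 c2@14, authorship ...11.1...22.2..
After op 5 (delete): buffer="oskaeyoxuaeqrl" (len 14), cursors c1@6 c2@12, authorship ...11....22...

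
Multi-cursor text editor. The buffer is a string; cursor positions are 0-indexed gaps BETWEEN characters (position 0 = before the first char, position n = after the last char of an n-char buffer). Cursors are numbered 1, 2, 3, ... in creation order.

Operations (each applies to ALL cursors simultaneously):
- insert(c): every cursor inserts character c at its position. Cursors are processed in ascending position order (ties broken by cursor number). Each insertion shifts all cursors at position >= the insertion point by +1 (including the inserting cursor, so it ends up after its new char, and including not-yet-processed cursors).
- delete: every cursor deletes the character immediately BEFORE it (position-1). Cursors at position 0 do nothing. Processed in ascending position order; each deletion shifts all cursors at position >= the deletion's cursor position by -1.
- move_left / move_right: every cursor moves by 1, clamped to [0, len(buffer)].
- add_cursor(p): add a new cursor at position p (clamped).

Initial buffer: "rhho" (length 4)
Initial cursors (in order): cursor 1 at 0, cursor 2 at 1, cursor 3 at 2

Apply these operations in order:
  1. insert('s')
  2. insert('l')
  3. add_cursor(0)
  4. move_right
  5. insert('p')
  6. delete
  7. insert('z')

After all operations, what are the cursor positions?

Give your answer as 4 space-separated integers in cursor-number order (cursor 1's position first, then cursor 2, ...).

After op 1 (insert('s')): buffer="srshsho" (len 7), cursors c1@1 c2@3 c3@5, authorship 1.2.3..
After op 2 (insert('l')): buffer="slrslhslho" (len 10), cursors c1@2 c2@5 c3@8, authorship 11.22.33..
After op 3 (add_cursor(0)): buffer="slrslhslho" (len 10), cursors c4@0 c1@2 c2@5 c3@8, authorship 11.22.33..
After op 4 (move_right): buffer="slrslhslho" (len 10), cursors c4@1 c1@3 c2@6 c3@9, authorship 11.22.33..
After op 5 (insert('p')): buffer="splrpslhpslhpo" (len 14), cursors c4@2 c1@5 c2@9 c3@13, authorship 141.122.233.3.
After op 6 (delete): buffer="slrslhslho" (len 10), cursors c4@1 c1@3 c2@6 c3@9, authorship 11.22.33..
After op 7 (insert('z')): buffer="szlrzslhzslhzo" (len 14), cursors c4@2 c1@5 c2@9 c3@13, authorship 141.122.233.3.

Answer: 5 9 13 2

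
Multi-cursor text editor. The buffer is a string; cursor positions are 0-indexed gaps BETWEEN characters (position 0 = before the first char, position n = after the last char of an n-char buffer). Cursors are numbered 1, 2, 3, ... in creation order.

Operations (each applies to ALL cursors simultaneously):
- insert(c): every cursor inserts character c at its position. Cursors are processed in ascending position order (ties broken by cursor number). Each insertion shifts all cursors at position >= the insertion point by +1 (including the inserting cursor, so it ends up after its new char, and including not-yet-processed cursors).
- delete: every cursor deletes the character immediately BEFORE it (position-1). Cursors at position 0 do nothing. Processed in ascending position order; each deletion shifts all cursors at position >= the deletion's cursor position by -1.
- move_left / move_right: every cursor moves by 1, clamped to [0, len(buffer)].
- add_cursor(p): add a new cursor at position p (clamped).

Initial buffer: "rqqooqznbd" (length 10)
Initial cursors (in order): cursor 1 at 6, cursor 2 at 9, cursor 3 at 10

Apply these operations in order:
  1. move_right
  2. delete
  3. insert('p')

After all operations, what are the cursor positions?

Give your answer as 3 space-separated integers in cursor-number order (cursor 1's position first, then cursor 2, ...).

Answer: 7 10 10

Derivation:
After op 1 (move_right): buffer="rqqooqznbd" (len 10), cursors c1@7 c2@10 c3@10, authorship ..........
After op 2 (delete): buffer="rqqooqn" (len 7), cursors c1@6 c2@7 c3@7, authorship .......
After op 3 (insert('p')): buffer="rqqooqpnpp" (len 10), cursors c1@7 c2@10 c3@10, authorship ......1.23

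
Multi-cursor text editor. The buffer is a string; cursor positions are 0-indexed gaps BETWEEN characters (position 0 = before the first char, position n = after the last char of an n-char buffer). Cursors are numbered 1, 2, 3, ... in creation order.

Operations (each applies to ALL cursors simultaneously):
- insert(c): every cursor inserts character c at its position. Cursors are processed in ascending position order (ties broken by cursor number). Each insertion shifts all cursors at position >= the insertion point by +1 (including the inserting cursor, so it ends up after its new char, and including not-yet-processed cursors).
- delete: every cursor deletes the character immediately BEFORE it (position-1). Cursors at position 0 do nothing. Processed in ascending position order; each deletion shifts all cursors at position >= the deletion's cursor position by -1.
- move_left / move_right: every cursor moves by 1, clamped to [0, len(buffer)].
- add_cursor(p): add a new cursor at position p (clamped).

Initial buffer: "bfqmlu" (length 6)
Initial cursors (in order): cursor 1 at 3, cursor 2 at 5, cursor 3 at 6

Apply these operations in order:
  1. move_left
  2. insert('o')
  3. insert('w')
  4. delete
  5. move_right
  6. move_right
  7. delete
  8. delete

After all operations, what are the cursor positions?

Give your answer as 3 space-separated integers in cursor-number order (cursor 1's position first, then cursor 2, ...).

Answer: 3 3 3

Derivation:
After op 1 (move_left): buffer="bfqmlu" (len 6), cursors c1@2 c2@4 c3@5, authorship ......
After op 2 (insert('o')): buffer="bfoqmolou" (len 9), cursors c1@3 c2@6 c3@8, authorship ..1..2.3.
After op 3 (insert('w')): buffer="bfowqmowlowu" (len 12), cursors c1@4 c2@8 c3@11, authorship ..11..22.33.
After op 4 (delete): buffer="bfoqmolou" (len 9), cursors c1@3 c2@6 c3@8, authorship ..1..2.3.
After op 5 (move_right): buffer="bfoqmolou" (len 9), cursors c1@4 c2@7 c3@9, authorship ..1..2.3.
After op 6 (move_right): buffer="bfoqmolou" (len 9), cursors c1@5 c2@8 c3@9, authorship ..1..2.3.
After op 7 (delete): buffer="bfoqol" (len 6), cursors c1@4 c2@6 c3@6, authorship ..1.2.
After op 8 (delete): buffer="bfo" (len 3), cursors c1@3 c2@3 c3@3, authorship ..1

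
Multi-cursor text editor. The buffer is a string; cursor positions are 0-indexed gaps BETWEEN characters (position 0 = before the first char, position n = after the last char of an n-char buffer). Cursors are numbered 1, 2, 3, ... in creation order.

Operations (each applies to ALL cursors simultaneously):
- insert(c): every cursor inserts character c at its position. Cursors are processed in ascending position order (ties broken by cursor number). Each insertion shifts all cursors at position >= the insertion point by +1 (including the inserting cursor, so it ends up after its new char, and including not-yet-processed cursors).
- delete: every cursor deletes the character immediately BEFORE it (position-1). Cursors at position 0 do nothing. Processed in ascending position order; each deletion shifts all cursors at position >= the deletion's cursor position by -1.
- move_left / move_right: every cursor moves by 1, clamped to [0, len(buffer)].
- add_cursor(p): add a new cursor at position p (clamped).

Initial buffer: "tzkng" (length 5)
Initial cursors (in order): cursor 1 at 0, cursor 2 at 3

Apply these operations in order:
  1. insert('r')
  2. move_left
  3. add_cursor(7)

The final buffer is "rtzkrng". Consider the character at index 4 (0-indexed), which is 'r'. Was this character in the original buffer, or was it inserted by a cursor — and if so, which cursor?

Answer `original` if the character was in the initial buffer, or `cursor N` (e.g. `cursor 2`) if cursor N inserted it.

After op 1 (insert('r')): buffer="rtzkrng" (len 7), cursors c1@1 c2@5, authorship 1...2..
After op 2 (move_left): buffer="rtzkrng" (len 7), cursors c1@0 c2@4, authorship 1...2..
After op 3 (add_cursor(7)): buffer="rtzkrng" (len 7), cursors c1@0 c2@4 c3@7, authorship 1...2..
Authorship (.=original, N=cursor N): 1 . . . 2 . .
Index 4: author = 2

Answer: cursor 2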